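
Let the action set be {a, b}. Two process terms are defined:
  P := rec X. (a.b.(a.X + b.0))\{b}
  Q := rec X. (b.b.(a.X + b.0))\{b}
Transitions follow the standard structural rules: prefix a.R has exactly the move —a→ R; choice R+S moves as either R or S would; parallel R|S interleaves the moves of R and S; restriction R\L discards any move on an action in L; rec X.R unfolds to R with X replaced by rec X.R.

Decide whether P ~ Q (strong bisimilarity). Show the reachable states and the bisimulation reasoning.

Reachable graph of P (2 states):
  p0 = rec X. (a.b.(a.X + b.0))\{b} ⊢ —a→ p1
  p1 = (b.(a.(rec X. (a.b.(a.X + b.0))\{b}) + b.0))\{b} ⊢ ∅
Reachable graph of Q (1 states):
  q0 = rec X. (b.b.(a.X + b.0))\{b} ⊢ ∅
Partition-refinement fixed point:
  B0 = {p0}
  B1 = {p1, q0}
p0 ∈ B0, q0 ∈ B1 → different blocks

NO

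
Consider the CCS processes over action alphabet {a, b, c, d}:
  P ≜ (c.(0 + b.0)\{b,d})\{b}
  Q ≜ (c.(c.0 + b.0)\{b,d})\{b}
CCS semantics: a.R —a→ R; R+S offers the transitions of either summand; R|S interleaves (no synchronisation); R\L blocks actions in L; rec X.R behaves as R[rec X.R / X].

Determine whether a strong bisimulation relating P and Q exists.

not bisimilar

P's transition system — 2 states:
  p0 = (c.(0 + b.0)\{b,d})\{b} :: --c--▸ p1
  p1 = (0 + b.0)\{b,d}\{b} :: ·
Q's transition system — 3 states:
  q0 = (c.(c.0 + b.0)\{b,d})\{b} :: --c--▸ q1
  q1 = (c.0 + b.0)\{b,d}\{b} :: --c--▸ q2
  q2 = 0\{b,d}\{b} :: ·
Partition-refinement fixed point:
  B0 = {p0, q1}
  B1 = {p1, q2}
  B2 = {q0}
p0 ∈ B0, q0 ∈ B2 → different blocks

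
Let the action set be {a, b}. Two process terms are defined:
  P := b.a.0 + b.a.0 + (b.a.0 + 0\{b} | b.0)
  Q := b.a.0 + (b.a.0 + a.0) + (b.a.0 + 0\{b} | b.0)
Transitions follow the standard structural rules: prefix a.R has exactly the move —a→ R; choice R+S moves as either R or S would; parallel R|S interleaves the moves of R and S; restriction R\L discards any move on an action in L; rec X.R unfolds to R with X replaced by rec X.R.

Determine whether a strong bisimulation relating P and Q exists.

LTS(P): 4 reachable states
  u0 = b.a.0 + b.a.0 + (b.a.0 + 0\{b} | b.0) | -b-> u1, -b-> u2
  u1 = 0\{b} | 0 | ∅
  u2 = a.0 | -a-> u3
  u3 = 0 | ∅
LTS(Q): 4 reachable states
  v0 = b.a.0 + (b.a.0 + a.0) + (b.a.0 + 0\{b} | b.0) | -a-> v1, -b-> v2, -b-> v3
  v1 = 0 | ∅
  v2 = 0\{b} | 0 | ∅
  v3 = a.0 | -a-> v1
Partition-refinement fixed point:
  B0 = {u0}
  B1 = {u1, u3, v1, v2}
  B2 = {u2, v3}
  B3 = {v0}
u0 ∈ B0, v0 ∈ B3 → different blocks

not bisimilar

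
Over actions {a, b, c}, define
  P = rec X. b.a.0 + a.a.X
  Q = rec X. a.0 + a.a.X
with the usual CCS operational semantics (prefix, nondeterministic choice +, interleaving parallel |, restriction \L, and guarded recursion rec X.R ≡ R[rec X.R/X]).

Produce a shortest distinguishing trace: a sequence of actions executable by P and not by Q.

P's transition system — 4 states:
  s0 = rec X. b.a.0 + a.a.X ⊢ ··a··> s1, ··b··> s2
  s1 = a.(rec X. b.a.0 + a.a.X) ⊢ ··a··> s0
  s2 = a.0 ⊢ ··a··> s3
  s3 = 0 ⊢ (no moves)
Q's transition system — 3 states:
  t0 = rec X. a.0 + a.a.X ⊢ ··a··> t1, ··a··> t2
  t1 = 0 ⊢ (no moves)
  t2 = a.(rec X. a.0 + a.a.X) ⊢ ··a··> t0
Executing b from P (initial set {s0}):
  step 1 (b): {s2}
  P completes σ.
Executing b from Q (initial set {t0}):
  step 1 (b): no successor for Q

b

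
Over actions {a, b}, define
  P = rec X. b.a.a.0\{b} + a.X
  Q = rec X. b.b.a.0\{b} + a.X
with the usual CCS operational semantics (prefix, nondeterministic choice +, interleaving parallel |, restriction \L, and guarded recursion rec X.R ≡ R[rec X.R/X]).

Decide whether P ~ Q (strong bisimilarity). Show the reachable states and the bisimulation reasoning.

P's transition system — 4 states:
  u0 = rec X. b.a.a.0\{b} + a.X → --a--▸ u0, --b--▸ u1
  u1 = a.a.0\{b} → --a--▸ u2
  u2 = a.0\{b} → --a--▸ u3
  u3 = 0\{b} → (no moves)
Q's transition system — 4 states:
  v0 = rec X. b.b.a.0\{b} + a.X → --a--▸ v0, --b--▸ v1
  v1 = b.a.0\{b} → --b--▸ v2
  v2 = a.0\{b} → --a--▸ v3
  v3 = 0\{b} → (no moves)
Partition-refinement fixed point:
  B0 = {u0}
  B1 = {u1}
  B2 = {u2, v2}
  B3 = {u3, v3}
  B4 = {v0}
  B5 = {v1}
u0 ∈ B0, v0 ∈ B4 → different blocks

P ≁ Q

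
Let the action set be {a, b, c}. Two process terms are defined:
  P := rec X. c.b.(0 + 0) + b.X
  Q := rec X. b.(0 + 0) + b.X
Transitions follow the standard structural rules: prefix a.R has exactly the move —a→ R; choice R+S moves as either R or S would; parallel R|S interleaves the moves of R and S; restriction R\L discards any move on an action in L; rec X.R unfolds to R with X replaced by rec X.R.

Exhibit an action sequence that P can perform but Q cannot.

LTS(P): 3 reachable states
  u0 = rec X. c.b.(0 + 0) + b.X → ··b··> u0, ··c··> u1
  u1 = b.(0 + 0) → ··b··> u2
  u2 = 0 + 0 → ∅
LTS(Q): 2 reachable states
  v0 = rec X. b.(0 + 0) + b.X → ··b··> v0, ··b··> v1
  v1 = 0 + 0 → ∅
Trace ⟨c⟩ through P, begin at {u0}:
  [1] c ⇒ {u1}
  ✓ P
Trace ⟨c⟩ through Q, begin at {v0}:
  [1] c ⇒ ∅  — Q cannot continue

c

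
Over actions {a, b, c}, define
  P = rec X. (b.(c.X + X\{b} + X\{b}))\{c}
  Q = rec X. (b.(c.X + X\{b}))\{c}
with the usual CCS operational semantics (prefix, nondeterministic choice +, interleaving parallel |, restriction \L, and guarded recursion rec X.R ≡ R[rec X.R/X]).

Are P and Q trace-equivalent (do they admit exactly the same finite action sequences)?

trace-equivalent

P's transition system — 2 states:
  p0 = rec X. (b.(c.X + X\{b} + X\{b}))\{c} ⊢ -b-> p1
  p1 = (c.(rec X. (b.(c.X + X\{b} + X\{b}))\{c}) + (rec X. (b.(c.X + X\{b} + X\{b}))\{c})\{b} + (rec X. (b.(c.X + X\{b} + X\{b}))\{c})\{b})\{c} ⊢ ∅
Q's transition system — 2 states:
  q0 = rec X. (b.(c.X + X\{b}))\{c} ⊢ -b-> q1
  q1 = (c.(rec X. (b.(c.X + X\{b}))\{c}) + (rec X. (b.(c.X + X\{b}))\{c})\{b})\{c} ⊢ ∅
Coarsest stable partition (strong bisimilarity classes):
  B0 = {p0, q0}
  B1 = {p1, q1}
p0 ∈ B0, q0 ∈ B0 → same block
Bisimilar ⇒ trace-equivalent.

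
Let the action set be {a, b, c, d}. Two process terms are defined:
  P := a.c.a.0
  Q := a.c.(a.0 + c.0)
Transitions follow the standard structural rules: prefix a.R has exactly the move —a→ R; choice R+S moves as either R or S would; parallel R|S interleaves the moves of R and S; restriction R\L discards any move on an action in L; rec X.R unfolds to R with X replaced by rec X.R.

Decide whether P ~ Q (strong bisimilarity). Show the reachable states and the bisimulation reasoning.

NO

P's transition system — 4 states:
  m0 = a.c.a.0 has moves -a-> m1
  m1 = c.a.0 has moves -c-> m2
  m2 = a.0 has moves -a-> m3
  m3 = 0 has moves ∅
Q's transition system — 4 states:
  n0 = a.c.(a.0 + c.0) has moves -a-> n1
  n1 = c.(a.0 + c.0) has moves -c-> n2
  n2 = a.0 + c.0 has moves -a-> n3, -c-> n3
  n3 = 0 has moves ∅
Coarsest stable partition (strong bisimilarity classes):
  B0 = {m0}
  B1 = {m1}
  B2 = {m2}
  B3 = {m3, n3}
  B4 = {n0}
  B5 = {n1}
  B6 = {n2}
m0 ∈ B0, n0 ∈ B4 → different blocks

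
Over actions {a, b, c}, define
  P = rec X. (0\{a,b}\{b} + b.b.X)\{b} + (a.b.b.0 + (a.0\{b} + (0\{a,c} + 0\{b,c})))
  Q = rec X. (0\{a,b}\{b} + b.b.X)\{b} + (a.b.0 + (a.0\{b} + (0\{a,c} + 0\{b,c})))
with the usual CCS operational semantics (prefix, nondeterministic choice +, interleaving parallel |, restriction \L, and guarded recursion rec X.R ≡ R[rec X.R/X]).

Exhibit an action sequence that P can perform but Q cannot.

abb

P's transition system — 5 states:
  s0 = rec X. (0\{a,b}\{b} + b.b.X)\{b} + (a.b.b.0 + (a.0\{b} + (0\{a,c} + 0\{b,c}))) → =a=> s1, =a=> s2
  s1 = 0\{b} → stopped
  s2 = b.b.0 → =b=> s3
  s3 = b.0 → =b=> s4
  s4 = 0 → stopped
Q's transition system — 4 states:
  t0 = rec X. (0\{a,b}\{b} + b.b.X)\{b} + (a.b.0 + (a.0\{b} + (0\{a,c} + 0\{b,c}))) → =a=> t1, =a=> t2
  t1 = 0\{b} → stopped
  t2 = b.0 → =b=> t3
  t3 = 0 → stopped
Run σ = ⟨abb⟩ on P: start {s0}
  [1] a ⇒ {s1, s2}
  [2] b ⇒ {s3}
  [3] b ⇒ {s4}
  — P admits the full trace.
Run σ = ⟨abb⟩ on Q: start {t0}
  [1] a ⇒ {t1, t2}
  [2] b ⇒ {t3}
  [3] b ⇒ ∅  — Q cannot continue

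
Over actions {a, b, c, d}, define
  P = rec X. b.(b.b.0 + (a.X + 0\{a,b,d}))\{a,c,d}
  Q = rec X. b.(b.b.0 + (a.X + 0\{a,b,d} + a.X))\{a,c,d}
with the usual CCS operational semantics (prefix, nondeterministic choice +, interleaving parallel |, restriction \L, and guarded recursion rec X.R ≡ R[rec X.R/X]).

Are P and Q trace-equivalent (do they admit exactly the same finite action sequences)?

Reachable graph of P (4 states):
  s0 = rec X. b.(b.b.0 + (a.X + 0\{a,b,d}))\{a,c,d} :: ··b··> s1
  s1 = (b.b.0 + (a.(rec X. b.(b.b.0 + (a.X + 0\{a,b,d}))\{a,c,d}) + 0\{a,b,d}))\{a,c,d} :: ··b··> s2
  s2 = (b.0)\{a,c,d} :: ··b··> s3
  s3 = 0\{a,c,d} :: deadlocked
Reachable graph of Q (4 states):
  t0 = rec X. b.(b.b.0 + (a.X + 0\{a,b,d} + a.X))\{a,c,d} :: ··b··> t1
  t1 = (b.b.0 + (a.(rec X. b.(b.b.0 + (a.X + 0\{a,b,d} + a.X))\{a,c,d}) + 0\{a,b,d} + a.(rec X. b.(b.b.0 + (a.X + 0\{a,b,d} + a.X))\{a,c,d})))\{a,c,d} :: ··b··> t2
  t2 = (b.0)\{a,c,d} :: ··b··> t3
  t3 = 0\{a,c,d} :: deadlocked
Bisimilarity quotient blocks:
  B0 = {s0, t0}
  B1 = {s1, t1}
  B2 = {s2, t2}
  B3 = {s3, t3}
s0 ∈ B0, t0 ∈ B0 → same block
Bisimilar ⇒ trace-equivalent.

trace-equivalent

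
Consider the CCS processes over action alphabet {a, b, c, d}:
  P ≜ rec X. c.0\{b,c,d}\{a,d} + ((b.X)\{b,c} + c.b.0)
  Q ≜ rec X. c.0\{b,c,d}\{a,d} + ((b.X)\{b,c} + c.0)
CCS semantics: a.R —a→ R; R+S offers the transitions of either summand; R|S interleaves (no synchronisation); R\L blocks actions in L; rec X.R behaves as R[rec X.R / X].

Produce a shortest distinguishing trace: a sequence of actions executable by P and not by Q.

LTS(P): 4 reachable states
  p0 = rec X. c.0\{b,c,d}\{a,d} + ((b.X)\{b,c} + c.b.0) ⊢ --c--▸ p1, --c--▸ p2
  p1 = 0\{b,c,d}\{a,d} ⊢ deadlocked
  p2 = b.0 ⊢ --b--▸ p3
  p3 = 0 ⊢ deadlocked
LTS(Q): 3 reachable states
  q0 = rec X. c.0\{b,c,d}\{a,d} + ((b.X)\{b,c} + c.0) ⊢ --c--▸ q1, --c--▸ q2
  q1 = 0 ⊢ deadlocked
  q2 = 0\{b,c,d}\{a,d} ⊢ deadlocked
Run σ = ⟨cb⟩ on P: start {p0}
  after c @ step 1: {p1, p2}
  after b @ step 2: {p3}
  ✓ P
Run σ = ⟨cb⟩ on Q: start {q0}
  after c @ step 1: {q1, q2}
  after b @ step 2: ∅ (Q stuck)

cb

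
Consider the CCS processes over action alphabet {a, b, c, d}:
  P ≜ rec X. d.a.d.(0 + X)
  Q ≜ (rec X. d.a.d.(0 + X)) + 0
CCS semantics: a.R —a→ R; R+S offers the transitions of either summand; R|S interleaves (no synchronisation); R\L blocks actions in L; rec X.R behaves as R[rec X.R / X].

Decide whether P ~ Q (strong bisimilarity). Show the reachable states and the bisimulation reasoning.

P ~ Q

LTS(P): 4 reachable states
  p0 = rec X. d.a.d.(0 + X) has moves --d--▸ p1
  p1 = a.d.(0 + (rec X. d.a.d.(0 + X))) has moves --a--▸ p2
  p2 = d.(0 + (rec X. d.a.d.(0 + X))) has moves --d--▸ p3
  p3 = 0 + (rec X. d.a.d.(0 + X)) has moves --d--▸ p1
LTS(Q): 4 reachable states
  q0 = (rec X. d.a.d.(0 + X)) + 0 has moves --d--▸ q1
  q1 = a.d.(0 + (rec X. d.a.d.(0 + X))) has moves --a--▸ q2
  q2 = d.(0 + (rec X. d.a.d.(0 + X))) has moves --d--▸ q3
  q3 = 0 + (rec X. d.a.d.(0 + X)) has moves --d--▸ q1
Partition-refinement fixed point:
  B0 = {p0, p3, q0, q3}
  B1 = {p1, q1}
  B2 = {p2, q2}
p0 ∈ B0, q0 ∈ B0 → same block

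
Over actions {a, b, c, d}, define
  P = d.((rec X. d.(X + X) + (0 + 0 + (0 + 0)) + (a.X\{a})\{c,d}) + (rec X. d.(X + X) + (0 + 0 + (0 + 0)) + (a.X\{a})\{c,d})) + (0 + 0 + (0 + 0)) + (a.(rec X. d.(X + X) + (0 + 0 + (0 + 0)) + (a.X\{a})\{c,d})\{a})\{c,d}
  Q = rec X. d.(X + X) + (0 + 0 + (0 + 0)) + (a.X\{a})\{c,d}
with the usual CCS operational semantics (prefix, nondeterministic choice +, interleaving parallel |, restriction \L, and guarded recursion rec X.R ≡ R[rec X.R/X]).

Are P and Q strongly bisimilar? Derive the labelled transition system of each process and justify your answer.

bisimilar

P's transition system — 3 states:
  u0 = d.((rec X. d.(X + X) + (0 + 0 + (0 + 0)) + (a.X\{a})\{c,d}) + (rec X. d.(X + X) + (0 + 0 + (0 + 0)) + (a.X\{a})\{c,d})) + (0 + 0 + (0 + 0)) + (a.(rec X. d.(X + X) + (0 + 0 + (0 + 0)) + (a.X\{a})\{c,d})\{a})\{c,d} :: —a→ u1, —d→ u2
  u1 = (rec X. d.(X + X) + (0 + 0 + (0 + 0)) + (a.X\{a})\{c,d})\{a}\{c,d} :: deadlocked
  u2 = (rec X. d.(X + X) + (0 + 0 + (0 + 0)) + (a.X\{a})\{c,d}) + (rec X. d.(X + X) + (0 + 0 + (0 + 0)) + (a.X\{a})\{c,d}) :: —a→ u1, —d→ u2
Q's transition system — 3 states:
  v0 = rec X. d.(X + X) + (0 + 0 + (0 + 0)) + (a.X\{a})\{c,d} :: —a→ v1, —d→ v2
  v1 = (rec X. d.(X + X) + (0 + 0 + (0 + 0)) + (a.X\{a})\{c,d})\{a}\{c,d} :: deadlocked
  v2 = (rec X. d.(X + X) + (0 + 0 + (0 + 0)) + (a.X\{a})\{c,d}) + (rec X. d.(X + X) + (0 + 0 + (0 + 0)) + (a.X\{a})\{c,d}) :: —a→ v1, —d→ v2
Bisimilarity quotient blocks:
  B0 = {u0, u2, v0, v2}
  B1 = {u1, v1}
u0 ∈ B0, v0 ∈ B0 → same block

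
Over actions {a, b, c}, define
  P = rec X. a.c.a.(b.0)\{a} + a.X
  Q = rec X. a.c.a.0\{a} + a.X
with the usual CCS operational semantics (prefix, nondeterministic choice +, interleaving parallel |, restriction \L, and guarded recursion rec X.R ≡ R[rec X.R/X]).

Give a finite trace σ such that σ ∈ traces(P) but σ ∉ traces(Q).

acab

Reachable graph of P (5 states):
  s0 = rec X. a.c.a.(b.0)\{a} + a.X → --a--▸ s0, --a--▸ s1
  s1 = c.a.(b.0)\{a} → --c--▸ s2
  s2 = a.(b.0)\{a} → --a--▸ s3
  s3 = (b.0)\{a} → --b--▸ s4
  s4 = 0\{a} → deadlocked
Reachable graph of Q (4 states):
  t0 = rec X. a.c.a.0\{a} + a.X → --a--▸ t0, --a--▸ t1
  t1 = c.a.0\{a} → --c--▸ t2
  t2 = a.0\{a} → --a--▸ t3
  t3 = 0\{a} → deadlocked
Run σ = ⟨acab⟩ on P: start {s0}
  step 1 (a): {s0, s1}
  step 2 (c): {s2}
  step 3 (a): {s3}
  step 4 (b): {s4}
  — P admits the full trace.
Run σ = ⟨acab⟩ on Q: start {t0}
  step 1 (a): {t0, t1}
  step 2 (c): {t2}
  step 3 (a): {t3}
  step 4 (b): no successor for Q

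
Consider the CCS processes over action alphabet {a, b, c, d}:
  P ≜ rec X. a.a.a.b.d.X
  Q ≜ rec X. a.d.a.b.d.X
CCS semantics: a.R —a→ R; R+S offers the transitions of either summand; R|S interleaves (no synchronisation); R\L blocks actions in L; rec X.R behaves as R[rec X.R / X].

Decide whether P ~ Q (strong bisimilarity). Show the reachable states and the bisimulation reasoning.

P's transition system — 5 states:
  s0 = rec X. a.a.a.b.d.X ⊢ --a--▸ s1
  s1 = a.a.b.d.(rec X. a.a.a.b.d.X) ⊢ --a--▸ s2
  s2 = a.b.d.(rec X. a.a.a.b.d.X) ⊢ --a--▸ s3
  s3 = b.d.(rec X. a.a.a.b.d.X) ⊢ --b--▸ s4
  s4 = d.(rec X. a.a.a.b.d.X) ⊢ --d--▸ s0
Q's transition system — 5 states:
  t0 = rec X. a.d.a.b.d.X ⊢ --a--▸ t1
  t1 = d.a.b.d.(rec X. a.d.a.b.d.X) ⊢ --d--▸ t2
  t2 = a.b.d.(rec X. a.d.a.b.d.X) ⊢ --a--▸ t3
  t3 = b.d.(rec X. a.d.a.b.d.X) ⊢ --b--▸ t4
  t4 = d.(rec X. a.d.a.b.d.X) ⊢ --d--▸ t0
Bisimilarity quotient blocks:
  B0 = {s0}
  B1 = {s1}
  B2 = {s2}
  B3 = {s3}
  B4 = {s4}
  B5 = {t0}
  B6 = {t1}
  B7 = {t2}
  B8 = {t3}
  B9 = {t4}
s0 ∈ B0, t0 ∈ B5 → different blocks

not bisimilar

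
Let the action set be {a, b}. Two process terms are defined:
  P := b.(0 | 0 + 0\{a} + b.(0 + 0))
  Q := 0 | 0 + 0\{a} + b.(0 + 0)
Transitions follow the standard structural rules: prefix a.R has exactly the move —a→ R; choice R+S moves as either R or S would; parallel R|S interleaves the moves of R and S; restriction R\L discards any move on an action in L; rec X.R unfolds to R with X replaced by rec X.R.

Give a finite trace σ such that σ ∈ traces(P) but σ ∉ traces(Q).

bb

Reachable graph of P (3 states):
  s0 = b.(0 | 0 + 0\{a} + b.(0 + 0)) has moves =b=> s1
  s1 = 0 | 0 + 0\{a} + b.(0 + 0) has moves =b=> s2
  s2 = 0 + 0 has moves (no moves)
Reachable graph of Q (2 states):
  t0 = 0 | 0 + 0\{a} + b.(0 + 0) has moves =b=> t1
  t1 = 0 + 0 has moves (no moves)
Run σ = ⟨bb⟩ on P: start {s0}
  step 1 (b): {s1}
  step 2 (b): {s2}
  ✓ P
Run σ = ⟨bb⟩ on Q: start {t0}
  step 1 (b): {t1}
  step 2 (b): ∅  — Q cannot continue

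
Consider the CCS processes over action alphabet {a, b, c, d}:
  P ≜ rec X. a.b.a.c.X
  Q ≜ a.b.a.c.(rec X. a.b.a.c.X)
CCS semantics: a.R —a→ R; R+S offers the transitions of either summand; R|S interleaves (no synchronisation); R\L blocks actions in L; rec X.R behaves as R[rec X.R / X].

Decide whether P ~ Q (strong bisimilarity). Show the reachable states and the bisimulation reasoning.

P's transition system — 4 states:
  s0 = rec X. a.b.a.c.X ⊢ —a→ s1
  s1 = b.a.c.(rec X. a.b.a.c.X) ⊢ —b→ s2
  s2 = a.c.(rec X. a.b.a.c.X) ⊢ —a→ s3
  s3 = c.(rec X. a.b.a.c.X) ⊢ —c→ s0
Q's transition system — 5 states:
  t0 = a.b.a.c.(rec X. a.b.a.c.X) ⊢ —a→ t1
  t1 = b.a.c.(rec X. a.b.a.c.X) ⊢ —b→ t2
  t2 = a.c.(rec X. a.b.a.c.X) ⊢ —a→ t3
  t3 = c.(rec X. a.b.a.c.X) ⊢ —c→ t4
  t4 = rec X. a.b.a.c.X ⊢ —a→ t1
Partition-refinement fixed point:
  B0 = {s0, t0, t4}
  B1 = {s1, t1}
  B2 = {s2, t2}
  B3 = {s3, t3}
s0 ∈ B0, t0 ∈ B0 → same block

bisimilar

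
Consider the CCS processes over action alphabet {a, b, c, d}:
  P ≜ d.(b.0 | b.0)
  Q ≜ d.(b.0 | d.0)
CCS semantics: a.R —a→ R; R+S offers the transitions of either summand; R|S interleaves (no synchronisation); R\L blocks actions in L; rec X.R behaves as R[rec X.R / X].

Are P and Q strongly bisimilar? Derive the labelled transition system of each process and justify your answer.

P ≁ Q

P's transition system — 5 states:
  u0 = d.(b.0 | b.0) → =d=> u1
  u1 = b.0 | b.0 → =b=> u2, =b=> u3
  u2 = 0 | b.0 → =b=> u4
  u3 = b.0 | 0 → =b=> u4
  u4 = 0 | 0 → ∅
Q's transition system — 5 states:
  v0 = d.(b.0 | d.0) → =d=> v1
  v1 = b.0 | d.0 → =b=> v2, =d=> v3
  v2 = 0 | d.0 → =d=> v4
  v3 = b.0 | 0 → =b=> v4
  v4 = 0 | 0 → ∅
Coarsest stable partition (strong bisimilarity classes):
  B0 = {u0}
  B1 = {u1}
  B2 = {u2, u3, v3}
  B3 = {u4, v4}
  B4 = {v0}
  B5 = {v1}
  B6 = {v2}
u0 ∈ B0, v0 ∈ B4 → different blocks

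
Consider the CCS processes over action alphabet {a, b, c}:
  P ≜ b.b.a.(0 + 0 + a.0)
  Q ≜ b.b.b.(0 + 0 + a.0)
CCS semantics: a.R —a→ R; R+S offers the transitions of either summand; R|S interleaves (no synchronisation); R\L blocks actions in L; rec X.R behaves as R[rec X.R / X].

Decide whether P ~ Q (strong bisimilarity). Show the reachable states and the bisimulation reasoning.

P's transition system — 5 states:
  m0 = b.b.a.(0 + 0 + a.0) ⊢ --b--▸ m1
  m1 = b.a.(0 + 0 + a.0) ⊢ --b--▸ m2
  m2 = a.(0 + 0 + a.0) ⊢ --a--▸ m3
  m3 = 0 + 0 + a.0 ⊢ --a--▸ m4
  m4 = 0 ⊢ (no moves)
Q's transition system — 5 states:
  n0 = b.b.b.(0 + 0 + a.0) ⊢ --b--▸ n1
  n1 = b.b.(0 + 0 + a.0) ⊢ --b--▸ n2
  n2 = b.(0 + 0 + a.0) ⊢ --b--▸ n3
  n3 = 0 + 0 + a.0 ⊢ --a--▸ n4
  n4 = 0 ⊢ (no moves)
Bisimilarity quotient blocks:
  B0 = {m0}
  B1 = {m1}
  B2 = {m2}
  B3 = {m3, n3}
  B4 = {m4, n4}
  B5 = {n0}
  B6 = {n1}
  B7 = {n2}
m0 ∈ B0, n0 ∈ B5 → different blocks

P ≁ Q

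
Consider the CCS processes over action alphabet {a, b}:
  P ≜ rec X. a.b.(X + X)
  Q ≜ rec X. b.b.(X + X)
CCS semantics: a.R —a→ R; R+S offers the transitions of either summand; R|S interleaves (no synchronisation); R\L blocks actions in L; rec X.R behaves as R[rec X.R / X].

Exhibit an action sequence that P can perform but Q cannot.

P's transition system — 3 states:
  p0 = rec X. a.b.(X + X) :: --a--▸ p1
  p1 = b.((rec X. a.b.(X + X)) + (rec X. a.b.(X + X))) :: --b--▸ p2
  p2 = (rec X. a.b.(X + X)) + (rec X. a.b.(X + X)) :: --a--▸ p1
Q's transition system — 3 states:
  q0 = rec X. b.b.(X + X) :: --b--▸ q1
  q1 = b.((rec X. b.b.(X + X)) + (rec X. b.b.(X + X))) :: --b--▸ q2
  q2 = (rec X. b.b.(X + X)) + (rec X. b.b.(X + X)) :: --b--▸ q1
Trace ⟨a⟩ through P, begin at {p0}:
  step 1 (a): {p1}
  ✓ P
Trace ⟨a⟩ through Q, begin at {q0}:
  step 1 (a): no successor for Q

a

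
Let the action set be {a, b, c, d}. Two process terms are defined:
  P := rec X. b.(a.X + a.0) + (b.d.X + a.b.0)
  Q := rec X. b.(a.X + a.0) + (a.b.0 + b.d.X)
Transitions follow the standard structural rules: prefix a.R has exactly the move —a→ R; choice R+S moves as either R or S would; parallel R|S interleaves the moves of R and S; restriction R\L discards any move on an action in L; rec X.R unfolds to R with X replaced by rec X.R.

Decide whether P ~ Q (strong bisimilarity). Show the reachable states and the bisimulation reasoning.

YES

Reachable graph of P (5 states):
  p0 = rec X. b.(a.X + a.0) + (b.d.X + a.b.0) ⊢ =a=> p1, =b=> p2, =b=> p3
  p1 = b.0 ⊢ =b=> p4
  p2 = a.(rec X. b.(a.X + a.0) + (b.d.X + a.b.0)) + a.0 ⊢ =a=> p0, =a=> p4
  p3 = d.(rec X. b.(a.X + a.0) + (b.d.X + a.b.0)) ⊢ =d=> p0
  p4 = 0 ⊢ deadlocked
Reachable graph of Q (5 states):
  q0 = rec X. b.(a.X + a.0) + (a.b.0 + b.d.X) ⊢ =a=> q1, =b=> q2, =b=> q3
  q1 = b.0 ⊢ =b=> q4
  q2 = a.(rec X. b.(a.X + a.0) + (a.b.0 + b.d.X)) + a.0 ⊢ =a=> q0, =a=> q4
  q3 = d.(rec X. b.(a.X + a.0) + (a.b.0 + b.d.X)) ⊢ =d=> q0
  q4 = 0 ⊢ deadlocked
Bisimilarity quotient blocks:
  B0 = {p0, q0}
  B1 = {p1, q1}
  B2 = {p4, q4}
  B3 = {p2, q2}
  B4 = {p3, q3}
p0 ∈ B0, q0 ∈ B0 → same block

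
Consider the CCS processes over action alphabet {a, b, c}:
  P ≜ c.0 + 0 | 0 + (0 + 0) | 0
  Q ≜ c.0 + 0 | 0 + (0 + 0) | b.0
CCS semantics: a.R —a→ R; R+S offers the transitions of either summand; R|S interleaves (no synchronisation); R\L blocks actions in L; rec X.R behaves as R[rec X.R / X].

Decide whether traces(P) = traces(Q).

traces(P) ≠ traces(Q) — witness ⟨b⟩

LTS(P): 2 reachable states
  p0 = c.0 + 0 | 0 + (0 + 0) | 0 → ··c··> p1
  p1 = 0 → ·
LTS(Q): 3 reachable states
  q0 = c.0 + 0 | 0 + (0 + 0) | b.0 → ··b··> q1, ··c··> q2
  q1 = (0 + 0) | 0 → ·
  q2 = 0 → ·
Executing b from Q (initial set {q0}):
  step 1 (b): {q1}
  — Q admits the full trace.
Executing b from P (initial set {p0}):
  step 1 (b): ∅  — P cannot continue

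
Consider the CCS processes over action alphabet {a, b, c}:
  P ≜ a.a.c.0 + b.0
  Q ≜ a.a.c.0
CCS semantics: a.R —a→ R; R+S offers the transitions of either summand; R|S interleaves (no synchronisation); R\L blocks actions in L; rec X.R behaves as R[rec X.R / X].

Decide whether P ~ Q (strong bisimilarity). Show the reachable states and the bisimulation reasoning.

P ≁ Q

P's transition system — 4 states:
  p0 = a.a.c.0 + b.0 :: -a-> p1, -b-> p2
  p1 = a.c.0 :: -a-> p3
  p2 = 0 :: deadlocked
  p3 = c.0 :: -c-> p2
Q's transition system — 4 states:
  q0 = a.a.c.0 :: -a-> q1
  q1 = a.c.0 :: -a-> q2
  q2 = c.0 :: -c-> q3
  q3 = 0 :: deadlocked
Partition-refinement fixed point:
  B0 = {p0}
  B1 = {p1, q1}
  B2 = {p3, q2}
  B3 = {p2, q3}
  B4 = {q0}
p0 ∈ B0, q0 ∈ B4 → different blocks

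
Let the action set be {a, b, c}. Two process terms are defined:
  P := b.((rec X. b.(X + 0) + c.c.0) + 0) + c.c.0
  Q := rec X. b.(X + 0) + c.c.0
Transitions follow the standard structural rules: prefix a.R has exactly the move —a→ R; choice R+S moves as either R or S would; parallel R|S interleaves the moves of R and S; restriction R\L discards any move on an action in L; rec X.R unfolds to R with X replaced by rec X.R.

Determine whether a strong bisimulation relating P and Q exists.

LTS(P): 4 reachable states
  s0 = b.((rec X. b.(X + 0) + c.c.0) + 0) + c.c.0 has moves --b--▸ s1, --c--▸ s2
  s1 = (rec X. b.(X + 0) + c.c.0) + 0 has moves --b--▸ s1, --c--▸ s2
  s2 = c.0 has moves --c--▸ s3
  s3 = 0 has moves deadlocked
LTS(Q): 4 reachable states
  t0 = rec X. b.(X + 0) + c.c.0 has moves --b--▸ t1, --c--▸ t2
  t1 = (rec X. b.(X + 0) + c.c.0) + 0 has moves --b--▸ t1, --c--▸ t2
  t2 = c.0 has moves --c--▸ t3
  t3 = 0 has moves deadlocked
Coarsest stable partition (strong bisimilarity classes):
  B0 = {s0, s1, t0, t1}
  B1 = {s2, t2}
  B2 = {s3, t3}
s0 ∈ B0, t0 ∈ B0 → same block

bisimilar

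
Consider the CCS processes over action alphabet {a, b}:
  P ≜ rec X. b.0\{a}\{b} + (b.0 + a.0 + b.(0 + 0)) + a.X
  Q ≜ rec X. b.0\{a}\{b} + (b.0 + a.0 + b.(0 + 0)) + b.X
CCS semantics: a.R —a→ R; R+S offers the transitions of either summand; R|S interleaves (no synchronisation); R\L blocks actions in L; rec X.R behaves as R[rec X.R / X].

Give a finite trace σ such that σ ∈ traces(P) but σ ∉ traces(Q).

LTS(P): 4 reachable states
  m0 = rec X. b.0\{a}\{b} + (b.0 + a.0 + b.(0 + 0)) + a.X has moves -a-> m0, -a-> m1, -b-> m1, -b-> m2, -b-> m3
  m1 = 0 has moves (no moves)
  m2 = 0 + 0 has moves (no moves)
  m3 = 0\{a}\{b} has moves (no moves)
LTS(Q): 4 reachable states
  n0 = rec X. b.0\{a}\{b} + (b.0 + a.0 + b.(0 + 0)) + b.X has moves -a-> n1, -b-> n0, -b-> n1, -b-> n2, -b-> n3
  n1 = 0 has moves (no moves)
  n2 = 0 + 0 has moves (no moves)
  n3 = 0\{a}\{b} has moves (no moves)
Run σ = ⟨aa⟩ on P: start {m0}
  step 1 (a): {m0, m1}
  step 2 (a): {m0, m1}
  ✓ P
Run σ = ⟨aa⟩ on Q: start {n0}
  step 1 (a): {n1}
  step 2 (a): no successor for Q

aa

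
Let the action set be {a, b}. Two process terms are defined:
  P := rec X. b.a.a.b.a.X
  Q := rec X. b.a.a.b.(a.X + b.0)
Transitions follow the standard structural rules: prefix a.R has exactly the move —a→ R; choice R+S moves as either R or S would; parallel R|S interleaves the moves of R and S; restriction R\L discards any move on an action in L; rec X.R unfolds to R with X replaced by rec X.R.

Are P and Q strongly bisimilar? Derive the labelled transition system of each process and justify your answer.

P ≁ Q

Reachable graph of P (5 states):
  u0 = rec X. b.a.a.b.a.X ⊢ —b→ u1
  u1 = a.a.b.a.(rec X. b.a.a.b.a.X) ⊢ —a→ u2
  u2 = a.b.a.(rec X. b.a.a.b.a.X) ⊢ —a→ u3
  u3 = b.a.(rec X. b.a.a.b.a.X) ⊢ —b→ u4
  u4 = a.(rec X. b.a.a.b.a.X) ⊢ —a→ u0
Reachable graph of Q (6 states):
  v0 = rec X. b.a.a.b.(a.X + b.0) ⊢ —b→ v1
  v1 = a.a.b.(a.(rec X. b.a.a.b.(a.X + b.0)) + b.0) ⊢ —a→ v2
  v2 = a.b.(a.(rec X. b.a.a.b.(a.X + b.0)) + b.0) ⊢ —a→ v3
  v3 = b.(a.(rec X. b.a.a.b.(a.X + b.0)) + b.0) ⊢ —b→ v4
  v4 = a.(rec X. b.a.a.b.(a.X + b.0)) + b.0 ⊢ —a→ v0, —b→ v5
  v5 = 0 ⊢ stopped
Bisimilarity quotient blocks:
  B0 = {u0}
  B1 = {u1}
  B2 = {u2}
  B3 = {u3}
  B4 = {u4}
  B5 = {v0}
  B6 = {v1}
  B7 = {v2}
  B8 = {v3}
  B9 = {v4}
  B10 = {v5}
u0 ∈ B0, v0 ∈ B5 → different blocks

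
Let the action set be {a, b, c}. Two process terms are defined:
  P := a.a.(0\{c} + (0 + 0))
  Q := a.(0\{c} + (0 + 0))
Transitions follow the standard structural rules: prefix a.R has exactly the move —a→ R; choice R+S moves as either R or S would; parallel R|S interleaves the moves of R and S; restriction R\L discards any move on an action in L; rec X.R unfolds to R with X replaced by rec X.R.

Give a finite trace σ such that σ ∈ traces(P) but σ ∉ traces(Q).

aa

Reachable graph of P (3 states):
  m0 = a.a.(0\{c} + (0 + 0)) :: —a→ m1
  m1 = a.(0\{c} + (0 + 0)) :: —a→ m2
  m2 = 0\{c} + (0 + 0) :: ∅
Reachable graph of Q (2 states):
  n0 = a.(0\{c} + (0 + 0)) :: —a→ n1
  n1 = 0\{c} + (0 + 0) :: ∅
Run σ = ⟨aa⟩ on P: start {m0}
  after a @ step 1: {m1}
  after a @ step 2: {m2}
  ✓ P
Run σ = ⟨aa⟩ on Q: start {n0}
  after a @ step 1: {n1}
  after a @ step 2: no successor for Q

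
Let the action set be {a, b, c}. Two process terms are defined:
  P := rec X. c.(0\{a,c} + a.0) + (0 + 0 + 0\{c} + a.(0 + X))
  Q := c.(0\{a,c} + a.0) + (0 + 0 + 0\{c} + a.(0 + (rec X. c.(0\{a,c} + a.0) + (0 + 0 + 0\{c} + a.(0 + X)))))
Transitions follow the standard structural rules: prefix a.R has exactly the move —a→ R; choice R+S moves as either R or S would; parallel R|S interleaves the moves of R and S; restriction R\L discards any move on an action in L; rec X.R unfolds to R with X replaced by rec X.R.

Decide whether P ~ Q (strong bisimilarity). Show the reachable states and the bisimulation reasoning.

YES

LTS(P): 4 reachable states
  m0 = rec X. c.(0\{a,c} + a.0) + (0 + 0 + 0\{c} + a.(0 + X)) | =a=> m1, =c=> m2
  m1 = 0 + (rec X. c.(0\{a,c} + a.0) + (0 + 0 + 0\{c} + a.(0 + X))) | =a=> m1, =c=> m2
  m2 = 0\{a,c} + a.0 | =a=> m3
  m3 = 0 | ·
LTS(Q): 4 reachable states
  n0 = c.(0\{a,c} + a.0) + (0 + 0 + 0\{c} + a.(0 + (rec X. c.(0\{a,c} + a.0) + (0 + 0 + 0\{c} + a.(0 + X))))) | =a=> n1, =c=> n2
  n1 = 0 + (rec X. c.(0\{a,c} + a.0) + (0 + 0 + 0\{c} + a.(0 + X))) | =a=> n1, =c=> n2
  n2 = 0\{a,c} + a.0 | =a=> n3
  n3 = 0 | ·
Coarsest stable partition (strong bisimilarity classes):
  B0 = {m0, m1, n0, n1}
  B1 = {m2, n2}
  B2 = {m3, n3}
m0 ∈ B0, n0 ∈ B0 → same block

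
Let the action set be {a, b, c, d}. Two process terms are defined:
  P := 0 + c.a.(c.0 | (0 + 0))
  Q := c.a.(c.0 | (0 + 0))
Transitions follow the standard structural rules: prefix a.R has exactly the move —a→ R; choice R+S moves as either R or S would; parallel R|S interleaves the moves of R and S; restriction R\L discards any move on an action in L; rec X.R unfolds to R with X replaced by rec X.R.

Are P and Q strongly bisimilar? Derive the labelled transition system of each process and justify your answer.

YES

LTS(P): 4 reachable states
  m0 = 0 + c.a.(c.0 | (0 + 0)) ⊢ -c-> m1
  m1 = a.(c.0 | (0 + 0)) ⊢ -a-> m2
  m2 = c.0 | (0 + 0) ⊢ -c-> m3
  m3 = 0 | (0 + 0) ⊢ ∅
LTS(Q): 4 reachable states
  n0 = c.a.(c.0 | (0 + 0)) ⊢ -c-> n1
  n1 = a.(c.0 | (0 + 0)) ⊢ -a-> n2
  n2 = c.0 | (0 + 0) ⊢ -c-> n3
  n3 = 0 | (0 + 0) ⊢ ∅
Partition-refinement fixed point:
  B0 = {m0, n0}
  B1 = {m1, n1}
  B2 = {m2, n2}
  B3 = {m3, n3}
m0 ∈ B0, n0 ∈ B0 → same block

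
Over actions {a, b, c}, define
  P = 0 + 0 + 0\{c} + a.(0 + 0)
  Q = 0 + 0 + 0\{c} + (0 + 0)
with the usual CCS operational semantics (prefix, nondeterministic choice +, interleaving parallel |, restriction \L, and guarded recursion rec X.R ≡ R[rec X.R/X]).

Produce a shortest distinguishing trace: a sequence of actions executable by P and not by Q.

a

P's transition system — 2 states:
  m0 = 0 + 0 + 0\{c} + a.(0 + 0) | -a-> m1
  m1 = 0 + 0 | (no moves)
Q's transition system — 1 states:
  n0 = 0 + 0 + 0\{c} + (0 + 0) | (no moves)
Trace ⟨a⟩ through P, begin at {m0}:
  after a @ step 1: {m1}
  P completes σ.
Trace ⟨a⟩ through Q, begin at {n0}:
  after a @ step 1: no successor for Q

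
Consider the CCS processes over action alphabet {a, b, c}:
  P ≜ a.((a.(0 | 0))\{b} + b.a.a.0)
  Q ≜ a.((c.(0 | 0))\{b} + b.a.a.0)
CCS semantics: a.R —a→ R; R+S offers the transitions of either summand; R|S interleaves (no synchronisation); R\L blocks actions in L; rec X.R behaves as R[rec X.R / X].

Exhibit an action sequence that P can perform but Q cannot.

aa

Reachable graph of P (6 states):
  s0 = a.((a.(0 | 0))\{b} + b.a.a.0) has moves —a→ s1
  s1 = (a.(0 | 0))\{b} + b.a.a.0 has moves —a→ s2, —b→ s3
  s2 = (0 | 0)\{b} has moves ∅
  s3 = a.a.0 has moves —a→ s4
  s4 = a.0 has moves —a→ s5
  s5 = 0 has moves ∅
Reachable graph of Q (6 states):
  t0 = a.((c.(0 | 0))\{b} + b.a.a.0) has moves —a→ t1
  t1 = (c.(0 | 0))\{b} + b.a.a.0 has moves —b→ t2, —c→ t3
  t2 = a.a.0 has moves —a→ t4
  t3 = (0 | 0)\{b} has moves ∅
  t4 = a.0 has moves —a→ t5
  t5 = 0 has moves ∅
Executing aa from P (initial set {s0}):
  [1] a ⇒ {s1}
  [2] a ⇒ {s2}
  P completes σ.
Executing aa from Q (initial set {t0}):
  [1] a ⇒ {t1}
  [2] a ⇒ no successor for Q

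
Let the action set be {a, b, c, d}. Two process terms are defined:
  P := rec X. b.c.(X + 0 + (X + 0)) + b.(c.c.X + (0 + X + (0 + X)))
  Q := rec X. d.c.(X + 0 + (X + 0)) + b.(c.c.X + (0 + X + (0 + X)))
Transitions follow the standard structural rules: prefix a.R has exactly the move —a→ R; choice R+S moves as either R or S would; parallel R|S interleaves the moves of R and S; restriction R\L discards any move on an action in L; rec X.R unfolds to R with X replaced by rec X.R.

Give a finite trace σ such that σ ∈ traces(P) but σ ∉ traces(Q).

Reachable graph of P (5 states):
  u0 = rec X. b.c.(X + 0 + (X + 0)) + b.(c.c.X + (0 + X + (0 + X))) ⊢ =b=> u1, =b=> u2
  u1 = c.((rec X. b.c.(X + 0 + (X + 0)) + b.(c.c.X + (0 + X + (0 + X)))) + 0 + ((rec X. b.c.(X + 0 + (X + 0)) + b.(c.c.X + (0 + X + (0 + X)))) + 0)) ⊢ =c=> u3
  u2 = c.c.(rec X. b.c.(X + 0 + (X + 0)) + b.(c.c.X + (0 + X + (0 + X)))) + (0 + (rec X. b.c.(X + 0 + (X + 0)) + b.(c.c.X + (0 + X + (0 + X)))) + (0 + (rec X. b.c.(X + 0 + (X + 0)) + b.(c.c.X + (0 + X + (0 + X)))))) ⊢ =b=> u1, =b=> u2, =c=> u4
  u3 = (rec X. b.c.(X + 0 + (X + 0)) + b.(c.c.X + (0 + X + (0 + X)))) + 0 + ((rec X. b.c.(X + 0 + (X + 0)) + b.(c.c.X + (0 + X + (0 + X)))) + 0) ⊢ =b=> u1, =b=> u2
  u4 = c.(rec X. b.c.(X + 0 + (X + 0)) + b.(c.c.X + (0 + X + (0 + X)))) ⊢ =c=> u0
Reachable graph of Q (5 states):
  v0 = rec X. d.c.(X + 0 + (X + 0)) + b.(c.c.X + (0 + X + (0 + X))) ⊢ =b=> v1, =d=> v2
  v1 = c.c.(rec X. d.c.(X + 0 + (X + 0)) + b.(c.c.X + (0 + X + (0 + X)))) + (0 + (rec X. d.c.(X + 0 + (X + 0)) + b.(c.c.X + (0 + X + (0 + X)))) + (0 + (rec X. d.c.(X + 0 + (X + 0)) + b.(c.c.X + (0 + X + (0 + X)))))) ⊢ =b=> v1, =c=> v3, =d=> v2
  v2 = c.((rec X. d.c.(X + 0 + (X + 0)) + b.(c.c.X + (0 + X + (0 + X)))) + 0 + ((rec X. d.c.(X + 0 + (X + 0)) + b.(c.c.X + (0 + X + (0 + X)))) + 0)) ⊢ =c=> v4
  v3 = c.(rec X. d.c.(X + 0 + (X + 0)) + b.(c.c.X + (0 + X + (0 + X)))) ⊢ =c=> v0
  v4 = (rec X. d.c.(X + 0 + (X + 0)) + b.(c.c.X + (0 + X + (0 + X)))) + 0 + ((rec X. d.c.(X + 0 + (X + 0)) + b.(c.c.X + (0 + X + (0 + X)))) + 0) ⊢ =b=> v1, =d=> v2
Trace ⟨bcb⟩ through P, begin at {u0}:
  [1] b ⇒ {u1, u2}
  [2] c ⇒ {u3, u4}
  [3] b ⇒ {u1, u2}
  — P admits the full trace.
Trace ⟨bcb⟩ through Q, begin at {v0}:
  [1] b ⇒ {v1}
  [2] c ⇒ {v3}
  [3] b ⇒ ∅  — Q cannot continue

bcb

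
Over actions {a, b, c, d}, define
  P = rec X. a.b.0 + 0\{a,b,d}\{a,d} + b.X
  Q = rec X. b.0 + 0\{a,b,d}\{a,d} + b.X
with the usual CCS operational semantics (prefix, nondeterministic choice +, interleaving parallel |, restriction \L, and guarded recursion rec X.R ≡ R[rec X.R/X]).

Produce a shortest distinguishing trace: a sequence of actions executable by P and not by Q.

LTS(P): 3 reachable states
  u0 = rec X. a.b.0 + 0\{a,b,d}\{a,d} + b.X :: -a-> u1, -b-> u0
  u1 = b.0 :: -b-> u2
  u2 = 0 :: stopped
LTS(Q): 2 reachable states
  v0 = rec X. b.0 + 0\{a,b,d}\{a,d} + b.X :: -b-> v0, -b-> v1
  v1 = 0 :: stopped
Run σ = ⟨a⟩ on P: start {u0}
  step 1 (a): {u1}
  ✓ P
Run σ = ⟨a⟩ on Q: start {v0}
  step 1 (a): ∅  — Q cannot continue

a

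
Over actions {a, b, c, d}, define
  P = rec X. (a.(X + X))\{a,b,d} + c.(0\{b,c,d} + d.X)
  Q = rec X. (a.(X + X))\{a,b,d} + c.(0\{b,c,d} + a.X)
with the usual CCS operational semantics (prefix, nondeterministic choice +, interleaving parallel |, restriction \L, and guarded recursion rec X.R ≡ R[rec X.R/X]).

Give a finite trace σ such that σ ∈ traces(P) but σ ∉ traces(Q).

Reachable graph of P (2 states):
  m0 = rec X. (a.(X + X))\{a,b,d} + c.(0\{b,c,d} + d.X) → =c=> m1
  m1 = 0\{b,c,d} + d.(rec X. (a.(X + X))\{a,b,d} + c.(0\{b,c,d} + d.X)) → =d=> m0
Reachable graph of Q (2 states):
  n0 = rec X. (a.(X + X))\{a,b,d} + c.(0\{b,c,d} + a.X) → =c=> n1
  n1 = 0\{b,c,d} + a.(rec X. (a.(X + X))\{a,b,d} + c.(0\{b,c,d} + a.X)) → =a=> n0
Executing cd from P (initial set {m0}):
  [1] c ⇒ {m1}
  [2] d ⇒ {m0}
  P completes σ.
Executing cd from Q (initial set {n0}):
  [1] c ⇒ {n1}
  [2] d ⇒ ∅ (Q stuck)

cd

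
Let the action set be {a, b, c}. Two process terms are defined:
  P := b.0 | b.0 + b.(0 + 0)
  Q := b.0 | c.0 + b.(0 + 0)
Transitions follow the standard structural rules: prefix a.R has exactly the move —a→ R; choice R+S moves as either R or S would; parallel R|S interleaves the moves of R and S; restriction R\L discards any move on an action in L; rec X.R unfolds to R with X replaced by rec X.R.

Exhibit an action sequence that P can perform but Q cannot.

P's transition system — 5 states:
  p0 = b.0 | b.0 + b.(0 + 0) ⊢ —b→ p1, —b→ p2, —b→ p3
  p1 = 0 + 0 ⊢ ·
  p2 = 0 | b.0 ⊢ —b→ p4
  p3 = b.0 | 0 ⊢ —b→ p4
  p4 = 0 | 0 ⊢ ·
Q's transition system — 5 states:
  q0 = b.0 | c.0 + b.(0 + 0) ⊢ —b→ q1, —b→ q2, —c→ q3
  q1 = 0 + 0 ⊢ ·
  q2 = 0 | c.0 ⊢ —c→ q4
  q3 = b.0 | 0 ⊢ —b→ q4
  q4 = 0 | 0 ⊢ ·
Executing bb from P (initial set {p0}):
  step 1 (b): {p1, p2, p3}
  step 2 (b): {p4}
  P completes σ.
Executing bb from Q (initial set {q0}):
  step 1 (b): {q1, q2}
  step 2 (b): ∅ (Q stuck)

bb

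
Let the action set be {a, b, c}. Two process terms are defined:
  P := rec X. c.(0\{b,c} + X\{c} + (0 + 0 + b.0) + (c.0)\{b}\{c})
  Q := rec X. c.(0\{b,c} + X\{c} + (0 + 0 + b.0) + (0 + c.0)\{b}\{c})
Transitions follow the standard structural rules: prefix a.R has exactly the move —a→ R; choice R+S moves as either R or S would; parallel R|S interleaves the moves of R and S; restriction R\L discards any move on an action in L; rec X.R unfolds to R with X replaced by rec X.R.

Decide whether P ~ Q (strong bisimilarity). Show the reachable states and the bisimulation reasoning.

Reachable graph of P (3 states):
  m0 = rec X. c.(0\{b,c} + X\{c} + (0 + 0 + b.0) + (c.0)\{b}\{c}) has moves -c-> m1
  m1 = 0\{b,c} + (rec X. c.(0\{b,c} + X\{c} + (0 + 0 + b.0) + (c.0)\{b}\{c}))\{c} + (0 + 0 + b.0) + (c.0)\{b}\{c} has moves -b-> m2
  m2 = 0 has moves deadlocked
Reachable graph of Q (3 states):
  n0 = rec X. c.(0\{b,c} + X\{c} + (0 + 0 + b.0) + (0 + c.0)\{b}\{c}) has moves -c-> n1
  n1 = 0\{b,c} + (rec X. c.(0\{b,c} + X\{c} + (0 + 0 + b.0) + (0 + c.0)\{b}\{c}))\{c} + (0 + 0 + b.0) + (0 + c.0)\{b}\{c} has moves -b-> n2
  n2 = 0 has moves deadlocked
Partition-refinement fixed point:
  B0 = {m0, n0}
  B1 = {m1, n1}
  B2 = {m2, n2}
m0 ∈ B0, n0 ∈ B0 → same block

bisimilar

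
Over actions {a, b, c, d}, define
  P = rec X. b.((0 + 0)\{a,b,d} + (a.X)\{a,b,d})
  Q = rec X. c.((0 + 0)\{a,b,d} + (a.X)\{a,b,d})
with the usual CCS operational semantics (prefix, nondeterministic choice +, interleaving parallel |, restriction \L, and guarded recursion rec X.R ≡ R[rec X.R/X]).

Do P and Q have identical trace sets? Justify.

NO — witness ⟨b⟩

P's transition system — 2 states:
  m0 = rec X. b.((0 + 0)\{a,b,d} + (a.X)\{a,b,d}) → —b→ m1
  m1 = (0 + 0)\{a,b,d} + (a.(rec X. b.((0 + 0)\{a,b,d} + (a.X)\{a,b,d})))\{a,b,d} → ·
Q's transition system — 2 states:
  n0 = rec X. c.((0 + 0)\{a,b,d} + (a.X)\{a,b,d}) → —c→ n1
  n1 = (0 + 0)\{a,b,d} + (a.(rec X. c.((0 + 0)\{a,b,d} + (a.X)\{a,b,d})))\{a,b,d} → ·
Trace ⟨b⟩ through P, begin at {m0}:
  [1] b ⇒ {m1}
  — P admits the full trace.
Trace ⟨b⟩ through Q, begin at {n0}:
  [1] b ⇒ no successor for Q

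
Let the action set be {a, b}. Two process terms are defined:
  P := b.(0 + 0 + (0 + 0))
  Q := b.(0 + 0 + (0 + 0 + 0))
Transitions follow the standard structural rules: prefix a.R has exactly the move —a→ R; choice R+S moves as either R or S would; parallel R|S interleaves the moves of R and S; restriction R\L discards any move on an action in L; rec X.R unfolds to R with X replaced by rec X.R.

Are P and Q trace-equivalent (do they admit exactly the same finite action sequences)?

YES

LTS(P): 2 reachable states
  m0 = b.(0 + 0 + (0 + 0)) ⊢ -b-> m1
  m1 = 0 + 0 + (0 + 0) ⊢ stopped
LTS(Q): 2 reachable states
  n0 = b.(0 + 0 + (0 + 0 + 0)) ⊢ -b-> n1
  n1 = 0 + 0 + (0 + 0 + 0) ⊢ stopped
Partition-refinement fixed point:
  B0 = {m0, n0}
  B1 = {m1, n1}
m0 ∈ B0, n0 ∈ B0 → same block
Bisimilar ⇒ trace-equivalent.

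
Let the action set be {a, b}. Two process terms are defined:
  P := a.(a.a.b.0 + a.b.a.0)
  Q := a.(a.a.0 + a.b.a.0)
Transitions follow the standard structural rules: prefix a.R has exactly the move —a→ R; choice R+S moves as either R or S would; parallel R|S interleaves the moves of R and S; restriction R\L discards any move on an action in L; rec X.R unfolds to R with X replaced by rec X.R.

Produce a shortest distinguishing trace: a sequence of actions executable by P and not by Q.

Reachable graph of P (7 states):
  m0 = a.(a.a.b.0 + a.b.a.0) | =a=> m1
  m1 = a.a.b.0 + a.b.a.0 | =a=> m2, =a=> m3
  m2 = a.b.0 | =a=> m4
  m3 = b.a.0 | =b=> m5
  m4 = b.0 | =b=> m6
  m5 = a.0 | =a=> m6
  m6 = 0 | stopped
Reachable graph of Q (5 states):
  n0 = a.(a.a.0 + a.b.a.0) | =a=> n1
  n1 = a.a.0 + a.b.a.0 | =a=> n2, =a=> n3
  n2 = a.0 | =a=> n4
  n3 = b.a.0 | =b=> n2
  n4 = 0 | stopped
Trace ⟨aaab⟩ through P, begin at {m0}:
  step 1 (a): {m1}
  step 2 (a): {m2, m3}
  step 3 (a): {m4}
  step 4 (b): {m6}
  P completes σ.
Trace ⟨aaab⟩ through Q, begin at {n0}:
  step 1 (a): {n1}
  step 2 (a): {n2, n3}
  step 3 (a): {n4}
  step 4 (b): ∅ (Q stuck)

aaab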